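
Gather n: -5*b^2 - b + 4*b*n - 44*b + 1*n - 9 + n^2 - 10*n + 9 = -5*b^2 - 45*b + n^2 + n*(4*b - 9)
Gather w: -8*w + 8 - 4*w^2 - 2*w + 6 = -4*w^2 - 10*w + 14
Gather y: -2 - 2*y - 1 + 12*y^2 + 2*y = 12*y^2 - 3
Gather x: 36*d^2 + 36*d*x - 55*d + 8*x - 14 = 36*d^2 - 55*d + x*(36*d + 8) - 14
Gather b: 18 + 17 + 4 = 39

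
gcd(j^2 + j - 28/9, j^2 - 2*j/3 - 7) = j + 7/3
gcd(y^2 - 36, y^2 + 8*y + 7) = 1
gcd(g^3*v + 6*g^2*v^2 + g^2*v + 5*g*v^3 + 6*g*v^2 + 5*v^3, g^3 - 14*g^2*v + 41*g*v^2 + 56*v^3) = g + v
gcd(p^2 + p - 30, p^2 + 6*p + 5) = 1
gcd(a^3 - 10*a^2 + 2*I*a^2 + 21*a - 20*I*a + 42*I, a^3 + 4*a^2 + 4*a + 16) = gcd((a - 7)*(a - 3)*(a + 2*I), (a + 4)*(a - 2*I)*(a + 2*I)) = a + 2*I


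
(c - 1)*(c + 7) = c^2 + 6*c - 7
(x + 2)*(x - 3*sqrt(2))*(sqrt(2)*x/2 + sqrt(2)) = sqrt(2)*x^3/2 - 3*x^2 + 2*sqrt(2)*x^2 - 12*x + 2*sqrt(2)*x - 12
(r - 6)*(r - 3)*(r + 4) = r^3 - 5*r^2 - 18*r + 72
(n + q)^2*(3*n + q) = 3*n^3 + 7*n^2*q + 5*n*q^2 + q^3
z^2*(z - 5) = z^3 - 5*z^2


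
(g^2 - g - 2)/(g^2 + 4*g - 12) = (g + 1)/(g + 6)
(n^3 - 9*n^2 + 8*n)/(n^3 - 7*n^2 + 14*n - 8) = n*(n - 8)/(n^2 - 6*n + 8)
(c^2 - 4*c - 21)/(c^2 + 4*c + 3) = (c - 7)/(c + 1)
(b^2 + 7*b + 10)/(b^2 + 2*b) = (b + 5)/b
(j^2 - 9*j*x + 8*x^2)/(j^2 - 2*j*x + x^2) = (-j + 8*x)/(-j + x)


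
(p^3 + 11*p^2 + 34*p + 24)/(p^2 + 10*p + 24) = p + 1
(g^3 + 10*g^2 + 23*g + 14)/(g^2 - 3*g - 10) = (g^2 + 8*g + 7)/(g - 5)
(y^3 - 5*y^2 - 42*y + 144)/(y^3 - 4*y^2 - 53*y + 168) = (y + 6)/(y + 7)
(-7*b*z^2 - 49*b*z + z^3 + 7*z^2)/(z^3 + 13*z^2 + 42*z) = (-7*b + z)/(z + 6)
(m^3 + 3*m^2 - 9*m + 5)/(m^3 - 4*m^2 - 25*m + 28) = (m^2 + 4*m - 5)/(m^2 - 3*m - 28)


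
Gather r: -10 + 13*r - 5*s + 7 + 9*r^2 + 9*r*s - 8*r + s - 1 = 9*r^2 + r*(9*s + 5) - 4*s - 4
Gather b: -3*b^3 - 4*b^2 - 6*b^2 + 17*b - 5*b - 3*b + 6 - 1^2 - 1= -3*b^3 - 10*b^2 + 9*b + 4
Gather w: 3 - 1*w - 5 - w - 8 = -2*w - 10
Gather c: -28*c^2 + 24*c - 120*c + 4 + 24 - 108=-28*c^2 - 96*c - 80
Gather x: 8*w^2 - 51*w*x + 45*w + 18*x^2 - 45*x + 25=8*w^2 + 45*w + 18*x^2 + x*(-51*w - 45) + 25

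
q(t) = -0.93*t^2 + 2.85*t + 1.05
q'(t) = 2.85 - 1.86*t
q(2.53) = 2.31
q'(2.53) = -1.86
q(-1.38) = -4.65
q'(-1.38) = 5.42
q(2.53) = 2.31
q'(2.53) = -1.86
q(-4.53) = -30.94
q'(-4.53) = 11.28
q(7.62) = -31.23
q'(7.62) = -11.32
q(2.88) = 1.54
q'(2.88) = -2.51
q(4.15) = -3.14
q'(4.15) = -4.87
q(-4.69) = -32.77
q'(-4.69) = 11.57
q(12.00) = -98.67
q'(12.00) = -19.47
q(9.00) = -48.63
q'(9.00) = -13.89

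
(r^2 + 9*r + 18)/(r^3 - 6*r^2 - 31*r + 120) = (r^2 + 9*r + 18)/(r^3 - 6*r^2 - 31*r + 120)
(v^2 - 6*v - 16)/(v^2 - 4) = (v - 8)/(v - 2)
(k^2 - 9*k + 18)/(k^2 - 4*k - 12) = (k - 3)/(k + 2)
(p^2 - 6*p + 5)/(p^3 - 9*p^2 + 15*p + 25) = (p - 1)/(p^2 - 4*p - 5)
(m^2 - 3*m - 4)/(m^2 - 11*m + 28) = (m + 1)/(m - 7)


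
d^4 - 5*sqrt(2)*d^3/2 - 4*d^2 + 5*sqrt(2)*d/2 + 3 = (d - 1)*(d + 1)*(d - 3*sqrt(2))*(d + sqrt(2)/2)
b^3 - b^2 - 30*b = b*(b - 6)*(b + 5)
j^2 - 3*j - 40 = (j - 8)*(j + 5)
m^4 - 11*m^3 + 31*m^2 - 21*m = m*(m - 7)*(m - 3)*(m - 1)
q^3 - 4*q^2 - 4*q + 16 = (q - 4)*(q - 2)*(q + 2)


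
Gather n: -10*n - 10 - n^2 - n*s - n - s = -n^2 + n*(-s - 11) - s - 10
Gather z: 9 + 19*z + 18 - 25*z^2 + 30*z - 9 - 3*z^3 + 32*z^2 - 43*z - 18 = -3*z^3 + 7*z^2 + 6*z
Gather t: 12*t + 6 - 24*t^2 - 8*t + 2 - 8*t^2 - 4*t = 8 - 32*t^2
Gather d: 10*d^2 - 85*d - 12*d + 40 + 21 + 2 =10*d^2 - 97*d + 63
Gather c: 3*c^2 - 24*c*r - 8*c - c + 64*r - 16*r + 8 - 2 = 3*c^2 + c*(-24*r - 9) + 48*r + 6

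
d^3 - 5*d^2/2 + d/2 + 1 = (d - 2)*(d - 1)*(d + 1/2)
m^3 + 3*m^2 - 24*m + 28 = (m - 2)^2*(m + 7)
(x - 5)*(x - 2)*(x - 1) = x^3 - 8*x^2 + 17*x - 10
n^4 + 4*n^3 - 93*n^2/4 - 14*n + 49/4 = (n - 7/2)*(n - 1/2)*(n + 1)*(n + 7)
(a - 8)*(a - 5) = a^2 - 13*a + 40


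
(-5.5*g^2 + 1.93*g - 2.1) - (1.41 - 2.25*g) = -5.5*g^2 + 4.18*g - 3.51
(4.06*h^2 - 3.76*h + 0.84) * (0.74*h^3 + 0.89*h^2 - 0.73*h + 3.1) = 3.0044*h^5 + 0.831*h^4 - 5.6886*h^3 + 16.0784*h^2 - 12.2692*h + 2.604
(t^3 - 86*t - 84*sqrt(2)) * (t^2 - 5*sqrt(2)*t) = t^5 - 5*sqrt(2)*t^4 - 86*t^3 + 346*sqrt(2)*t^2 + 840*t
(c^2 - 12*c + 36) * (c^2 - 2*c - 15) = c^4 - 14*c^3 + 45*c^2 + 108*c - 540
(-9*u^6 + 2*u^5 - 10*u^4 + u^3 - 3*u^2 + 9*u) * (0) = 0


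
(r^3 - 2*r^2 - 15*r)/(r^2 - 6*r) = (r^2 - 2*r - 15)/(r - 6)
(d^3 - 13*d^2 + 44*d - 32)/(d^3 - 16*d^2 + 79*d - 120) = (d^2 - 5*d + 4)/(d^2 - 8*d + 15)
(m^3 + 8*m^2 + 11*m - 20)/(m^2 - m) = m + 9 + 20/m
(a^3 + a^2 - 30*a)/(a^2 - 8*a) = (a^2 + a - 30)/(a - 8)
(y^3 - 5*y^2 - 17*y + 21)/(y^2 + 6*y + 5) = (y^3 - 5*y^2 - 17*y + 21)/(y^2 + 6*y + 5)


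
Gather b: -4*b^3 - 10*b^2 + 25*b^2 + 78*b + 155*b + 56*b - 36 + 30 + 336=-4*b^3 + 15*b^2 + 289*b + 330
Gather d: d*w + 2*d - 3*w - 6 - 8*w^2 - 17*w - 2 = d*(w + 2) - 8*w^2 - 20*w - 8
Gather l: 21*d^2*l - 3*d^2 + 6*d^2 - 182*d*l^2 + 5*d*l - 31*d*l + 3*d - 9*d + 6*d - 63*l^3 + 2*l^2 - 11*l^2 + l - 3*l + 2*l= 3*d^2 - 63*l^3 + l^2*(-182*d - 9) + l*(21*d^2 - 26*d)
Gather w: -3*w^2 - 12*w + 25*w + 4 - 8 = -3*w^2 + 13*w - 4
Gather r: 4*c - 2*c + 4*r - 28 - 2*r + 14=2*c + 2*r - 14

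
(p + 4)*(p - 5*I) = p^2 + 4*p - 5*I*p - 20*I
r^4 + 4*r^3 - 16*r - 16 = (r - 2)*(r + 2)^3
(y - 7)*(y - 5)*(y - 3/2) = y^3 - 27*y^2/2 + 53*y - 105/2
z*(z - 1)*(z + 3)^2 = z^4 + 5*z^3 + 3*z^2 - 9*z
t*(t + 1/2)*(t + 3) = t^3 + 7*t^2/2 + 3*t/2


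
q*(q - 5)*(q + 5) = q^3 - 25*q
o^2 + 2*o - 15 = (o - 3)*(o + 5)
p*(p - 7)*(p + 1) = p^3 - 6*p^2 - 7*p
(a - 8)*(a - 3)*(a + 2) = a^3 - 9*a^2 + 2*a + 48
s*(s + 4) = s^2 + 4*s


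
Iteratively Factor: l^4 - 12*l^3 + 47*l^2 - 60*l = (l)*(l^3 - 12*l^2 + 47*l - 60) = l*(l - 5)*(l^2 - 7*l + 12) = l*(l - 5)*(l - 4)*(l - 3)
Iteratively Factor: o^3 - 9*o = (o - 3)*(o^2 + 3*o) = o*(o - 3)*(o + 3)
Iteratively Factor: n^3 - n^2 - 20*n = (n)*(n^2 - n - 20) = n*(n + 4)*(n - 5)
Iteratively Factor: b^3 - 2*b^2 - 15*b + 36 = (b - 3)*(b^2 + b - 12) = (b - 3)^2*(b + 4)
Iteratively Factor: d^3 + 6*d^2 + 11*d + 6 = (d + 2)*(d^2 + 4*d + 3) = (d + 2)*(d + 3)*(d + 1)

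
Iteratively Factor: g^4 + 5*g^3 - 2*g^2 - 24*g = (g)*(g^3 + 5*g^2 - 2*g - 24) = g*(g - 2)*(g^2 + 7*g + 12) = g*(g - 2)*(g + 4)*(g + 3)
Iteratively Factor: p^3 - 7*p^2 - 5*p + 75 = (p - 5)*(p^2 - 2*p - 15) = (p - 5)*(p + 3)*(p - 5)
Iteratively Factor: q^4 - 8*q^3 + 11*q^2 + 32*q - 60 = (q - 5)*(q^3 - 3*q^2 - 4*q + 12) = (q - 5)*(q - 3)*(q^2 - 4) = (q - 5)*(q - 3)*(q + 2)*(q - 2)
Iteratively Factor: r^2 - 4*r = (r - 4)*(r)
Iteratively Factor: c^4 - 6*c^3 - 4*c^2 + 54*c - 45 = (c + 3)*(c^3 - 9*c^2 + 23*c - 15) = (c - 3)*(c + 3)*(c^2 - 6*c + 5) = (c - 5)*(c - 3)*(c + 3)*(c - 1)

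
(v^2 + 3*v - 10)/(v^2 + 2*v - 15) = (v - 2)/(v - 3)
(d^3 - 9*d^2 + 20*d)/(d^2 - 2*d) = (d^2 - 9*d + 20)/(d - 2)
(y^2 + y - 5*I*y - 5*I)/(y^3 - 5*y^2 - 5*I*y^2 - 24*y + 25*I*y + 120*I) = (y + 1)/(y^2 - 5*y - 24)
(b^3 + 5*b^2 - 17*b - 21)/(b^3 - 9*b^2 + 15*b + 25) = (b^2 + 4*b - 21)/(b^2 - 10*b + 25)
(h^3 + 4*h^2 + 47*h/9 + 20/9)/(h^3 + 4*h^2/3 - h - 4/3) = (h + 5/3)/(h - 1)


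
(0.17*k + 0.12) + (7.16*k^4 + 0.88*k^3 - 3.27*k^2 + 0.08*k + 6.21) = 7.16*k^4 + 0.88*k^3 - 3.27*k^2 + 0.25*k + 6.33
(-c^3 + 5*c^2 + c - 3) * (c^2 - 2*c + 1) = -c^5 + 7*c^4 - 10*c^3 + 7*c - 3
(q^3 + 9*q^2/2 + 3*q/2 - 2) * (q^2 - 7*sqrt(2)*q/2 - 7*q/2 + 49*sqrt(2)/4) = q^5 - 7*sqrt(2)*q^4/2 + q^4 - 57*q^3/4 - 7*sqrt(2)*q^3/2 - 29*q^2/4 + 399*sqrt(2)*q^2/8 + 7*q + 203*sqrt(2)*q/8 - 49*sqrt(2)/2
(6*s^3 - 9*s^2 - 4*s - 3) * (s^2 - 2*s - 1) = 6*s^5 - 21*s^4 + 8*s^3 + 14*s^2 + 10*s + 3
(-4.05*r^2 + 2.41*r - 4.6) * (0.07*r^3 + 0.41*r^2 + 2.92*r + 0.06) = -0.2835*r^5 - 1.4918*r^4 - 11.1599*r^3 + 4.9082*r^2 - 13.2874*r - 0.276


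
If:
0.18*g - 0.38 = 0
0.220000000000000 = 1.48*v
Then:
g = 2.11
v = 0.15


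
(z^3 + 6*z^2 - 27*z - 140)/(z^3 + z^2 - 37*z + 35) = (z + 4)/(z - 1)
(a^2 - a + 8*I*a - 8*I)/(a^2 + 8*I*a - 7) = (a^2 - a + 8*I*a - 8*I)/(a^2 + 8*I*a - 7)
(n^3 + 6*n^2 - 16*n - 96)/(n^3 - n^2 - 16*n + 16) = (n + 6)/(n - 1)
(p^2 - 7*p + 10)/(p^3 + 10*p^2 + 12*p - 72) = (p - 5)/(p^2 + 12*p + 36)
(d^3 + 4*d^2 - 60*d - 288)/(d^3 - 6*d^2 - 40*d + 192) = (d + 6)/(d - 4)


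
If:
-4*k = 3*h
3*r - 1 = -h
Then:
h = 1 - 3*r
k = 9*r/4 - 3/4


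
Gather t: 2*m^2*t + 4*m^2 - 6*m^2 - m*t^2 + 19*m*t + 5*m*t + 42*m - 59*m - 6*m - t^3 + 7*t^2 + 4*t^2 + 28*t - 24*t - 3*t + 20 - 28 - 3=-2*m^2 - 23*m - t^3 + t^2*(11 - m) + t*(2*m^2 + 24*m + 1) - 11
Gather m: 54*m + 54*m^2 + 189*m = 54*m^2 + 243*m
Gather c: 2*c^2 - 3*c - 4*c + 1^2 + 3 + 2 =2*c^2 - 7*c + 6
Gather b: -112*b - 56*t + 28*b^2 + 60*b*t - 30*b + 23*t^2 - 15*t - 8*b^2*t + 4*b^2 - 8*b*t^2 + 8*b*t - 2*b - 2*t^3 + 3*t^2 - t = b^2*(32 - 8*t) + b*(-8*t^2 + 68*t - 144) - 2*t^3 + 26*t^2 - 72*t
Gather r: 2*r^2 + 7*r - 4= 2*r^2 + 7*r - 4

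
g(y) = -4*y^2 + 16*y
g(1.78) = 15.81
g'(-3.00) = 40.00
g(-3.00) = -84.00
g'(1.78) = 1.76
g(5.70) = -38.76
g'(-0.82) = 22.56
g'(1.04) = 7.68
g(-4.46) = -150.93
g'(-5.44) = 59.52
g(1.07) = 12.54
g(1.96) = 15.99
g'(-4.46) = 51.68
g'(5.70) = -29.60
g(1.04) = 12.31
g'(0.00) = 16.00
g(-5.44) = -205.41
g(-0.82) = -15.81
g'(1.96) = 0.32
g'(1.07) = 7.44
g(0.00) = 0.00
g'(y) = 16 - 8*y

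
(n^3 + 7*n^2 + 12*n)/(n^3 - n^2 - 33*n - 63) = n*(n + 4)/(n^2 - 4*n - 21)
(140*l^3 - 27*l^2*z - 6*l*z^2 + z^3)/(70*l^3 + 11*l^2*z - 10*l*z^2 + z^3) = (-20*l^2 + l*z + z^2)/(-10*l^2 - 3*l*z + z^2)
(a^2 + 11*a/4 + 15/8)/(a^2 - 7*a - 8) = (8*a^2 + 22*a + 15)/(8*(a^2 - 7*a - 8))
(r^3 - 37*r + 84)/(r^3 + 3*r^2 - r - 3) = (r^3 - 37*r + 84)/(r^3 + 3*r^2 - r - 3)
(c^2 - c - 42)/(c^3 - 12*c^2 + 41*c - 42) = (c + 6)/(c^2 - 5*c + 6)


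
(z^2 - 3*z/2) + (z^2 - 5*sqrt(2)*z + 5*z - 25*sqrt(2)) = 2*z^2 - 5*sqrt(2)*z + 7*z/2 - 25*sqrt(2)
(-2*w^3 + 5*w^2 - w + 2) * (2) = -4*w^3 + 10*w^2 - 2*w + 4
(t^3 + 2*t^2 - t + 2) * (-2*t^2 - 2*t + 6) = -2*t^5 - 6*t^4 + 4*t^3 + 10*t^2 - 10*t + 12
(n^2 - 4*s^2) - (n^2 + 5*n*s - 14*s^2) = -5*n*s + 10*s^2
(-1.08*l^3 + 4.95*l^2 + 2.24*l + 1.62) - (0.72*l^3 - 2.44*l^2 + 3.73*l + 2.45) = -1.8*l^3 + 7.39*l^2 - 1.49*l - 0.83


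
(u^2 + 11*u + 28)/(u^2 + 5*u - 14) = (u + 4)/(u - 2)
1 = 1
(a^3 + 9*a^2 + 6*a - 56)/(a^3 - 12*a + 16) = (a + 7)/(a - 2)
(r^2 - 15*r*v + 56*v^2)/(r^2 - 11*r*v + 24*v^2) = (r - 7*v)/(r - 3*v)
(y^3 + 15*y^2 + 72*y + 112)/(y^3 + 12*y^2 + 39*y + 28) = (y + 4)/(y + 1)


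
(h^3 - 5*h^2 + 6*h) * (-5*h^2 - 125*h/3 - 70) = -5*h^5 - 50*h^4/3 + 325*h^3/3 + 100*h^2 - 420*h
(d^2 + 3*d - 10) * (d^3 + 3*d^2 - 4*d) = d^5 + 6*d^4 - 5*d^3 - 42*d^2 + 40*d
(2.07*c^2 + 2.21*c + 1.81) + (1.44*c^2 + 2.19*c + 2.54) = 3.51*c^2 + 4.4*c + 4.35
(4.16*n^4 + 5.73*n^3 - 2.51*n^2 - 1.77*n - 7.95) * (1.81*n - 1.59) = 7.5296*n^5 + 3.7569*n^4 - 13.6538*n^3 + 0.7872*n^2 - 11.5752*n + 12.6405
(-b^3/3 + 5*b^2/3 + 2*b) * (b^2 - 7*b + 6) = -b^5/3 + 4*b^4 - 35*b^3/3 - 4*b^2 + 12*b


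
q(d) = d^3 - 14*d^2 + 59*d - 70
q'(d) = 3*d^2 - 28*d + 59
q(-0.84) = -130.03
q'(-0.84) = 84.64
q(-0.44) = -98.76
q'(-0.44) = 71.90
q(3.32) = 8.16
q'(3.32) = -0.89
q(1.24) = -16.46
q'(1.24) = 28.89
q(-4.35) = -673.88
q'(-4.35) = 237.57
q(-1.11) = -154.11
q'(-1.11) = 93.78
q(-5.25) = -910.33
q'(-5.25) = 288.69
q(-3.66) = -522.51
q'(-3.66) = 201.67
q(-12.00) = -4522.00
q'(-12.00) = 827.00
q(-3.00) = -400.00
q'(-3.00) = 170.00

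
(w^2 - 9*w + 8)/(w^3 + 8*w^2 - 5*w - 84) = (w^2 - 9*w + 8)/(w^3 + 8*w^2 - 5*w - 84)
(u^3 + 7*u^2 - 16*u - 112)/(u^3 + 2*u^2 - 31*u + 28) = (u + 4)/(u - 1)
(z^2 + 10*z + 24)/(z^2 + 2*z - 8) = (z + 6)/(z - 2)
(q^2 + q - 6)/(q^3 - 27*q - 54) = (q - 2)/(q^2 - 3*q - 18)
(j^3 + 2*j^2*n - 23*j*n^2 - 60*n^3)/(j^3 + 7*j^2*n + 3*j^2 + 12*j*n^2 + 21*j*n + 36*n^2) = (j - 5*n)/(j + 3)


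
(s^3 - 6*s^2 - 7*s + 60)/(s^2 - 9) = (s^2 - 9*s + 20)/(s - 3)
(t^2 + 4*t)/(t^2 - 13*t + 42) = t*(t + 4)/(t^2 - 13*t + 42)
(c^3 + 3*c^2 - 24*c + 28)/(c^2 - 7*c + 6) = (c^3 + 3*c^2 - 24*c + 28)/(c^2 - 7*c + 6)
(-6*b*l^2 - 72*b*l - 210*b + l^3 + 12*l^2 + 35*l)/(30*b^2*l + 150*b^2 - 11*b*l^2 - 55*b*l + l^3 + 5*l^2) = (-l - 7)/(5*b - l)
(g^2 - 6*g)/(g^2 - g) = (g - 6)/(g - 1)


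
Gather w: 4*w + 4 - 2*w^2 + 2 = -2*w^2 + 4*w + 6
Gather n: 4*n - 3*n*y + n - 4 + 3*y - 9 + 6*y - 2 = n*(5 - 3*y) + 9*y - 15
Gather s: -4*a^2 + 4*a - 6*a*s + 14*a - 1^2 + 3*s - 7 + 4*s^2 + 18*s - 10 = -4*a^2 + 18*a + 4*s^2 + s*(21 - 6*a) - 18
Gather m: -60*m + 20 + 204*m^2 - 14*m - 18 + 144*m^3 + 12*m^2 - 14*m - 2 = 144*m^3 + 216*m^2 - 88*m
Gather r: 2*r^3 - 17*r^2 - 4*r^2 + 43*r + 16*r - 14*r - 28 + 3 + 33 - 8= 2*r^3 - 21*r^2 + 45*r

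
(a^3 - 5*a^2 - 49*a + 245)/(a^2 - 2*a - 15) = (a^2 - 49)/(a + 3)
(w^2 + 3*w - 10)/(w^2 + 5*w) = (w - 2)/w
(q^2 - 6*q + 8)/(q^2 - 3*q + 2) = (q - 4)/(q - 1)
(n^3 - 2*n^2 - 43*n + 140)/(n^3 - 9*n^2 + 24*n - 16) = (n^2 + 2*n - 35)/(n^2 - 5*n + 4)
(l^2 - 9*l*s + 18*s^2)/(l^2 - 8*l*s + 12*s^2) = (-l + 3*s)/(-l + 2*s)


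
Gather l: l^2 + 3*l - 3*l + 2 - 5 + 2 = l^2 - 1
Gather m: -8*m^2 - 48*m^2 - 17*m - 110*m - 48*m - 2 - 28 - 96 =-56*m^2 - 175*m - 126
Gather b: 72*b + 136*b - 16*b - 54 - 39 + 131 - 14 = 192*b + 24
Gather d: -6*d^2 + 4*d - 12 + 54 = -6*d^2 + 4*d + 42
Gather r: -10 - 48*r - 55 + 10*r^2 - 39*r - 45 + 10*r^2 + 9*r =20*r^2 - 78*r - 110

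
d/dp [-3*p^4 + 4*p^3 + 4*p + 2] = -12*p^3 + 12*p^2 + 4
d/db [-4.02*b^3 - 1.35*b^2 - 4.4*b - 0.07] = -12.06*b^2 - 2.7*b - 4.4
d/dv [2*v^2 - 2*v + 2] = 4*v - 2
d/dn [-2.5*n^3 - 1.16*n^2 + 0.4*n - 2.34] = -7.5*n^2 - 2.32*n + 0.4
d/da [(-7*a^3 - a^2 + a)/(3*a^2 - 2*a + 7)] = (-21*a^4 + 28*a^3 - 148*a^2 - 14*a + 7)/(9*a^4 - 12*a^3 + 46*a^2 - 28*a + 49)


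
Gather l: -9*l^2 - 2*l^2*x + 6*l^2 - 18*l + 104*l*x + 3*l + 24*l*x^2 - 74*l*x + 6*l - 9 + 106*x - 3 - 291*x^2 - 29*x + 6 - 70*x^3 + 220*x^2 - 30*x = l^2*(-2*x - 3) + l*(24*x^2 + 30*x - 9) - 70*x^3 - 71*x^2 + 47*x - 6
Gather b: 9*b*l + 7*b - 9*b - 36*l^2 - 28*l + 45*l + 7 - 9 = b*(9*l - 2) - 36*l^2 + 17*l - 2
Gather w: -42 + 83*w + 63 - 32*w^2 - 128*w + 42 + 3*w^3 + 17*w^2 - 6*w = 3*w^3 - 15*w^2 - 51*w + 63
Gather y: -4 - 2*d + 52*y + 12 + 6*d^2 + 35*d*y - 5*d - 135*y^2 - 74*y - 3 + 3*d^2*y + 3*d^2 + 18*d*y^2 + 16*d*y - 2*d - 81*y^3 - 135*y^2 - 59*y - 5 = 9*d^2 - 9*d - 81*y^3 + y^2*(18*d - 270) + y*(3*d^2 + 51*d - 81)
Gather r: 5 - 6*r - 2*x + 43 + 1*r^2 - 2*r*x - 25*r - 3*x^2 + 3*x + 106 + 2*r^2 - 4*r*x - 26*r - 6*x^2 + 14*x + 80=3*r^2 + r*(-6*x - 57) - 9*x^2 + 15*x + 234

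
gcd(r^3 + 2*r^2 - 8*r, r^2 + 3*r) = r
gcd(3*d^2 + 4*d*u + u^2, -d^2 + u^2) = d + u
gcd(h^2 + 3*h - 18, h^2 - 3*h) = h - 3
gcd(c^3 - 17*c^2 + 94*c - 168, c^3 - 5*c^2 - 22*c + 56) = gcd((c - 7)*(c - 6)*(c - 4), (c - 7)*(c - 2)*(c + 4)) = c - 7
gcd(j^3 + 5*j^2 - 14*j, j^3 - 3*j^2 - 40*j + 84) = j - 2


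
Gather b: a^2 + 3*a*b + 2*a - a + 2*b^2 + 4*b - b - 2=a^2 + a + 2*b^2 + b*(3*a + 3) - 2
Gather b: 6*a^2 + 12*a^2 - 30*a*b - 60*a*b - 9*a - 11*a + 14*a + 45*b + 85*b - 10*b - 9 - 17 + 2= 18*a^2 - 6*a + b*(120 - 90*a) - 24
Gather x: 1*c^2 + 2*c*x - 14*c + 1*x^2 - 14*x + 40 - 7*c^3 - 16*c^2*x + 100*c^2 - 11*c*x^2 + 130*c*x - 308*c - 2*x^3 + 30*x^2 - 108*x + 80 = -7*c^3 + 101*c^2 - 322*c - 2*x^3 + x^2*(31 - 11*c) + x*(-16*c^2 + 132*c - 122) + 120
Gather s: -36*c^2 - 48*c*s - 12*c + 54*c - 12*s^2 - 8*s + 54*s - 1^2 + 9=-36*c^2 + 42*c - 12*s^2 + s*(46 - 48*c) + 8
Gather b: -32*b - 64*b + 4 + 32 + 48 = 84 - 96*b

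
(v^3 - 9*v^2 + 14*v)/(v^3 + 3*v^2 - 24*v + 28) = v*(v - 7)/(v^2 + 5*v - 14)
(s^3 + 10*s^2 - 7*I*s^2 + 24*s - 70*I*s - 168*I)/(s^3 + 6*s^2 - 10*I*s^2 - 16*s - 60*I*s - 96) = (s^2 + s*(4 - 7*I) - 28*I)/(s^2 - 10*I*s - 16)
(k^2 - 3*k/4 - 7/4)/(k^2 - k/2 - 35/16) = 4*(k + 1)/(4*k + 5)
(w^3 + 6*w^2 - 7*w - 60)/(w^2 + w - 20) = (w^2 + w - 12)/(w - 4)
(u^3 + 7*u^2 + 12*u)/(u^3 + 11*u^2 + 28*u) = (u + 3)/(u + 7)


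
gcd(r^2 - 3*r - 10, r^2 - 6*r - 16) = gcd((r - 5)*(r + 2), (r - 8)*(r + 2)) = r + 2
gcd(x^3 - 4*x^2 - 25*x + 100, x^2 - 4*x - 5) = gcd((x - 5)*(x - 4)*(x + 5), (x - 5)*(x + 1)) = x - 5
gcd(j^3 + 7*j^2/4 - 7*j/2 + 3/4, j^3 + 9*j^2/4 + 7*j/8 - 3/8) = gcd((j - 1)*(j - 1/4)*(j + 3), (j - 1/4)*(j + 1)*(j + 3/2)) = j - 1/4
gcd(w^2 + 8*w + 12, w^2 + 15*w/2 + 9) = w + 6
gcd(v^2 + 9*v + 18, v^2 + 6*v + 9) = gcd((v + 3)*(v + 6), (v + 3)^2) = v + 3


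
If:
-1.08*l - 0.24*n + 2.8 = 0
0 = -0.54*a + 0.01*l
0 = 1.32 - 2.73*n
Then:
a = 0.05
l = 2.49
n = 0.48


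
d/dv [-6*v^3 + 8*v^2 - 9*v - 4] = -18*v^2 + 16*v - 9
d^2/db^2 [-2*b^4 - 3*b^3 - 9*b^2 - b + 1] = -24*b^2 - 18*b - 18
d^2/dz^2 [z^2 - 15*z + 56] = 2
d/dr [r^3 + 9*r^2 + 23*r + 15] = 3*r^2 + 18*r + 23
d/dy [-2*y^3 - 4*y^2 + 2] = 2*y*(-3*y - 4)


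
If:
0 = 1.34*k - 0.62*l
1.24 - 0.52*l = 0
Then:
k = 1.10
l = 2.38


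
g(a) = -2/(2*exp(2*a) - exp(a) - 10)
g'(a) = -2*(-4*exp(2*a) + exp(a))/(2*exp(2*a) - exp(a) - 10)^2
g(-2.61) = 0.20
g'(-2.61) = -0.00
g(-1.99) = 0.20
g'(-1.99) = -0.00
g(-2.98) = 0.20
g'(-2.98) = -0.00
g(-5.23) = 0.20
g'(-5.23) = -0.00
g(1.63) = -0.05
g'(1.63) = 0.14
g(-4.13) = 0.20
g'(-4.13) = -0.00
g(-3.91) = 0.20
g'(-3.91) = -0.00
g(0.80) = 0.86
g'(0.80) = 6.54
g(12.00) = 0.00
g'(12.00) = 0.00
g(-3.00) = 0.20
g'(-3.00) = 0.00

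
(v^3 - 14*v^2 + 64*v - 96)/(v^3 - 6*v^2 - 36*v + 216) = (v^2 - 8*v + 16)/(v^2 - 36)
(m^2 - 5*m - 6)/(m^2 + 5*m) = (m^2 - 5*m - 6)/(m*(m + 5))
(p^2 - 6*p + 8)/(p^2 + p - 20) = (p - 2)/(p + 5)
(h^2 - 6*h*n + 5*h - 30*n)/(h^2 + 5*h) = (h - 6*n)/h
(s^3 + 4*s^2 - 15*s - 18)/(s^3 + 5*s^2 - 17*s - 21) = (s + 6)/(s + 7)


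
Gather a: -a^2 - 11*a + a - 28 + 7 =-a^2 - 10*a - 21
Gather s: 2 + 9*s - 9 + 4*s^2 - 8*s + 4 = 4*s^2 + s - 3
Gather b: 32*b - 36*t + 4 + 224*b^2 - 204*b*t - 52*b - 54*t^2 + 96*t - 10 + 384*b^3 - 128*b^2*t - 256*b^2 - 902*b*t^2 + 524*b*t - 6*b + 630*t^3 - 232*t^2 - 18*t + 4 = 384*b^3 + b^2*(-128*t - 32) + b*(-902*t^2 + 320*t - 26) + 630*t^3 - 286*t^2 + 42*t - 2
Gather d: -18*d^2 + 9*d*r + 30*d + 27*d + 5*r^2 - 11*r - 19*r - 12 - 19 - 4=-18*d^2 + d*(9*r + 57) + 5*r^2 - 30*r - 35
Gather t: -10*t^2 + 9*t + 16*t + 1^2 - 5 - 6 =-10*t^2 + 25*t - 10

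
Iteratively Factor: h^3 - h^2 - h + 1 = (h + 1)*(h^2 - 2*h + 1) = (h - 1)*(h + 1)*(h - 1)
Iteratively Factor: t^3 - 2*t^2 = (t)*(t^2 - 2*t) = t^2*(t - 2)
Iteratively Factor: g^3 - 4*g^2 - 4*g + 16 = (g - 4)*(g^2 - 4) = (g - 4)*(g + 2)*(g - 2)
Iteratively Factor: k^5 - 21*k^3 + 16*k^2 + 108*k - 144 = (k + 4)*(k^4 - 4*k^3 - 5*k^2 + 36*k - 36) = (k - 2)*(k + 4)*(k^3 - 2*k^2 - 9*k + 18) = (k - 2)^2*(k + 4)*(k^2 - 9) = (k - 3)*(k - 2)^2*(k + 4)*(k + 3)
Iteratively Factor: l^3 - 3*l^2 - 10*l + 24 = (l - 2)*(l^2 - l - 12) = (l - 4)*(l - 2)*(l + 3)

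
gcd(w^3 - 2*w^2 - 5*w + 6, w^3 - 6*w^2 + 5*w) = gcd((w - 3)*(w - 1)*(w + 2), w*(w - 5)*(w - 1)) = w - 1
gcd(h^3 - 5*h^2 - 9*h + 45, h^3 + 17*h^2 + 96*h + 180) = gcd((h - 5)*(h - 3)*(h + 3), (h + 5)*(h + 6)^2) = 1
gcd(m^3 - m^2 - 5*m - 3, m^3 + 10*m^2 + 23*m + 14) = m + 1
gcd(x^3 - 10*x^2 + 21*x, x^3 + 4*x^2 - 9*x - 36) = x - 3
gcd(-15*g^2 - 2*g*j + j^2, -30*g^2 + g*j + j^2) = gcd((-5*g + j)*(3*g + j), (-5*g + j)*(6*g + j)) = 5*g - j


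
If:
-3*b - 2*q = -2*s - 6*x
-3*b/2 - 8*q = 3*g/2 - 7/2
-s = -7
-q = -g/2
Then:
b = 11*x/5 + 49/10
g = -3*x/5 - 7/10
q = -3*x/10 - 7/20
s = 7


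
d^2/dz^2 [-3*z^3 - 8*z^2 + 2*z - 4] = -18*z - 16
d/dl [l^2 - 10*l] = 2*l - 10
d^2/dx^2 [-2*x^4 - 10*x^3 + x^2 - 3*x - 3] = -24*x^2 - 60*x + 2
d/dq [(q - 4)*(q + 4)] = 2*q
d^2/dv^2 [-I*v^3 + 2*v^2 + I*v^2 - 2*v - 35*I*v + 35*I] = -6*I*v + 4 + 2*I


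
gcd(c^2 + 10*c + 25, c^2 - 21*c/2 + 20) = 1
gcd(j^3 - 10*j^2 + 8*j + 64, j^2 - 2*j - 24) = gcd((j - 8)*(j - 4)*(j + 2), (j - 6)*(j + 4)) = 1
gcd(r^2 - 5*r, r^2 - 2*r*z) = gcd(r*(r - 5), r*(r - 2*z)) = r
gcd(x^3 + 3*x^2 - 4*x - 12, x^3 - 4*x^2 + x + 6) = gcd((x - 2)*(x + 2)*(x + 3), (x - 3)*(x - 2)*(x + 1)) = x - 2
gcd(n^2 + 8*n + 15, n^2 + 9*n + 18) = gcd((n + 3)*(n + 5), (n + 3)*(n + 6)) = n + 3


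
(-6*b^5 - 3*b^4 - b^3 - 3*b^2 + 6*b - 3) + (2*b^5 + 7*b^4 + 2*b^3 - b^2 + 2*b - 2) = -4*b^5 + 4*b^4 + b^3 - 4*b^2 + 8*b - 5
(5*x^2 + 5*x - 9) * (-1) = -5*x^2 - 5*x + 9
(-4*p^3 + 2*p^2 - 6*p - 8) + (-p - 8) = -4*p^3 + 2*p^2 - 7*p - 16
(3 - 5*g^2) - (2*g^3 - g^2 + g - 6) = -2*g^3 - 4*g^2 - g + 9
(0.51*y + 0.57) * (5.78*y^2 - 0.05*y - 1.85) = 2.9478*y^3 + 3.2691*y^2 - 0.972*y - 1.0545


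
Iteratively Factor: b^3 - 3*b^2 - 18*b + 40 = (b + 4)*(b^2 - 7*b + 10) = (b - 5)*(b + 4)*(b - 2)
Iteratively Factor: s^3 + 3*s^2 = (s)*(s^2 + 3*s) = s*(s + 3)*(s)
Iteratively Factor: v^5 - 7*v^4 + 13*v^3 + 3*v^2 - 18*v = (v + 1)*(v^4 - 8*v^3 + 21*v^2 - 18*v) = v*(v + 1)*(v^3 - 8*v^2 + 21*v - 18) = v*(v - 3)*(v + 1)*(v^2 - 5*v + 6) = v*(v - 3)*(v - 2)*(v + 1)*(v - 3)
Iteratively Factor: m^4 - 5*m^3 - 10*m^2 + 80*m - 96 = (m - 4)*(m^3 - m^2 - 14*m + 24) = (m - 4)*(m - 2)*(m^2 + m - 12) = (m - 4)*(m - 3)*(m - 2)*(m + 4)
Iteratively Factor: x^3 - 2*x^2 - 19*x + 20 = (x - 5)*(x^2 + 3*x - 4) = (x - 5)*(x + 4)*(x - 1)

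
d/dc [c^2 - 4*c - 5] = 2*c - 4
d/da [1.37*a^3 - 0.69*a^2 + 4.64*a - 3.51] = 4.11*a^2 - 1.38*a + 4.64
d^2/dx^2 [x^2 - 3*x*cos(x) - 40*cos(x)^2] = 3*x*cos(x) - 160*sin(x)^2 + 6*sin(x) + 82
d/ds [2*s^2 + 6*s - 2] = 4*s + 6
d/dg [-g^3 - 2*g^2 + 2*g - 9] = -3*g^2 - 4*g + 2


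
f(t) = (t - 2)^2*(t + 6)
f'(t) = (t - 2)^2 + (t + 6)*(2*t - 4)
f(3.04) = 9.78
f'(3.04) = 19.88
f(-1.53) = 55.70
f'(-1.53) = -19.10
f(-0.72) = 39.06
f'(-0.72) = -21.32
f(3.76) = 30.23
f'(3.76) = 37.45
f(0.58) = 13.27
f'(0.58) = -16.67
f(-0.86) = 42.04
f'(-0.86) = -21.22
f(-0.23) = 28.69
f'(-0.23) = -20.76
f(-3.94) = 72.68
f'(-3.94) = 10.81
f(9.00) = 735.00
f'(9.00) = 259.00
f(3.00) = 9.00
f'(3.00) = 19.00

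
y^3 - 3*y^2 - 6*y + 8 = (y - 4)*(y - 1)*(y + 2)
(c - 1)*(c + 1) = c^2 - 1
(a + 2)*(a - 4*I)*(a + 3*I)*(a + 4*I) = a^4 + 2*a^3 + 3*I*a^3 + 16*a^2 + 6*I*a^2 + 32*a + 48*I*a + 96*I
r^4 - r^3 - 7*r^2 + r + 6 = (r - 3)*(r - 1)*(r + 1)*(r + 2)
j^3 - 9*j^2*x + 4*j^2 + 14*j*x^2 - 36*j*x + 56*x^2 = (j + 4)*(j - 7*x)*(j - 2*x)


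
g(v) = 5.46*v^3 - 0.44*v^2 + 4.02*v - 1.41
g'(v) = 16.38*v^2 - 0.88*v + 4.02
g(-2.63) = -114.35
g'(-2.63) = 119.63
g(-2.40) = -89.07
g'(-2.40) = 100.48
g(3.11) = 171.07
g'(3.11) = 159.71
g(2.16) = 60.24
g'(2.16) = 78.54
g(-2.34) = -83.18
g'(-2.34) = 95.77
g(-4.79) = -630.83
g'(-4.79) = 384.06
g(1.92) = 43.33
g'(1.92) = 62.71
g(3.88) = 326.49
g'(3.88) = 247.20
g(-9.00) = -4053.57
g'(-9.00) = 1338.72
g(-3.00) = -164.85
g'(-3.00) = 154.08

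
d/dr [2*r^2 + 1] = 4*r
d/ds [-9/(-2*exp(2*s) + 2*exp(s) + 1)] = (18 - 36*exp(s))*exp(s)/(-2*exp(2*s) + 2*exp(s) + 1)^2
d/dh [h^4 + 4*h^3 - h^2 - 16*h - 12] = 4*h^3 + 12*h^2 - 2*h - 16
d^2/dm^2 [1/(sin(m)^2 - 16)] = 2*(-2*sin(m)^4 - 29*sin(m)^2 + 16)/(sin(m)^2 - 16)^3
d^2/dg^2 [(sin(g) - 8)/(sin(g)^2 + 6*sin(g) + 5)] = (-sin(g)^4 + 39*sin(g)^3 + 137*sin(g)^2 - 27*sin(g) - 556)/((sin(g) + 1)^2*(sin(g) + 5)^3)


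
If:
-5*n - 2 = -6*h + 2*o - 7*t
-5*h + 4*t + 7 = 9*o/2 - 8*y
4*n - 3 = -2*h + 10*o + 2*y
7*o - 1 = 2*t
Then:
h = 415*y/523 + 1103/1046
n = 154/523 - 501*y/523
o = 15/523 - 222*y/523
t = -777*y/523 - 209/523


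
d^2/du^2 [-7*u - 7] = 0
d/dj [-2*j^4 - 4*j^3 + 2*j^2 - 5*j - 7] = -8*j^3 - 12*j^2 + 4*j - 5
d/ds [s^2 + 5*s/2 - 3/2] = 2*s + 5/2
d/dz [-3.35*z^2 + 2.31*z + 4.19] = 2.31 - 6.7*z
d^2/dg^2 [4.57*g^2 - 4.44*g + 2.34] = 9.14000000000000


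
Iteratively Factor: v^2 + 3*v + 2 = (v + 1)*(v + 2)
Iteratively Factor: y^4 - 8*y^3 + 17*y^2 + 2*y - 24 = (y - 4)*(y^3 - 4*y^2 + y + 6) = (y - 4)*(y - 3)*(y^2 - y - 2) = (y - 4)*(y - 3)*(y + 1)*(y - 2)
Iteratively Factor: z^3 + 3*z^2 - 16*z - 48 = (z - 4)*(z^2 + 7*z + 12) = (z - 4)*(z + 3)*(z + 4)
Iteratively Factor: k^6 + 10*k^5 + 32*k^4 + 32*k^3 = (k + 2)*(k^5 + 8*k^4 + 16*k^3) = k*(k + 2)*(k^4 + 8*k^3 + 16*k^2) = k*(k + 2)*(k + 4)*(k^3 + 4*k^2) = k^2*(k + 2)*(k + 4)*(k^2 + 4*k) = k^2*(k + 2)*(k + 4)^2*(k)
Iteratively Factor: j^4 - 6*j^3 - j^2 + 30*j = (j - 3)*(j^3 - 3*j^2 - 10*j) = j*(j - 3)*(j^2 - 3*j - 10) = j*(j - 5)*(j - 3)*(j + 2)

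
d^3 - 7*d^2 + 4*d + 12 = (d - 6)*(d - 2)*(d + 1)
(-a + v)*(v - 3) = -a*v + 3*a + v^2 - 3*v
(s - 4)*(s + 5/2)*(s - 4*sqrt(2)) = s^3 - 4*sqrt(2)*s^2 - 3*s^2/2 - 10*s + 6*sqrt(2)*s + 40*sqrt(2)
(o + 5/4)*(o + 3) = o^2 + 17*o/4 + 15/4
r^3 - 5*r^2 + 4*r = r*(r - 4)*(r - 1)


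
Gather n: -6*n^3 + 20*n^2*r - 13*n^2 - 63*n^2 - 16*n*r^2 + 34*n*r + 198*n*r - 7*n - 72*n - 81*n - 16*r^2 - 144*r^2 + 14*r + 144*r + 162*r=-6*n^3 + n^2*(20*r - 76) + n*(-16*r^2 + 232*r - 160) - 160*r^2 + 320*r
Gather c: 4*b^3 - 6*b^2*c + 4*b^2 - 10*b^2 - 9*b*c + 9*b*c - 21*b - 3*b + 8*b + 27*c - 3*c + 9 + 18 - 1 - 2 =4*b^3 - 6*b^2 - 16*b + c*(24 - 6*b^2) + 24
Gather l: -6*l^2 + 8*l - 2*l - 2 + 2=-6*l^2 + 6*l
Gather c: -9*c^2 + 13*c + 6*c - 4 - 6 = -9*c^2 + 19*c - 10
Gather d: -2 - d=-d - 2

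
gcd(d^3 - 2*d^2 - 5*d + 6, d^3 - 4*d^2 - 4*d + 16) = d + 2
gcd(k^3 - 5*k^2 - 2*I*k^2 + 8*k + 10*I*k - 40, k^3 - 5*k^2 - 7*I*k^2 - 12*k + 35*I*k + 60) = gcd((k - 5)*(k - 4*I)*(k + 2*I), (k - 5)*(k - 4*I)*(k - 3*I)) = k^2 + k*(-5 - 4*I) + 20*I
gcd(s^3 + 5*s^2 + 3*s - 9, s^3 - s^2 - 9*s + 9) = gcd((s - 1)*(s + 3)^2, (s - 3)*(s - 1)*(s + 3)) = s^2 + 2*s - 3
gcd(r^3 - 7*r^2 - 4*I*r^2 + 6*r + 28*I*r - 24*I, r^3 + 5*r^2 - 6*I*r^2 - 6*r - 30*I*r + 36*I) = r - 1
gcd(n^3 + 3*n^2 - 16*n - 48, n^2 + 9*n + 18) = n + 3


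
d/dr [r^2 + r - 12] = 2*r + 1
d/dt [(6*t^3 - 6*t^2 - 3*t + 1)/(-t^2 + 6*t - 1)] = (-6*t^4 + 72*t^3 - 57*t^2 + 14*t - 3)/(t^4 - 12*t^3 + 38*t^2 - 12*t + 1)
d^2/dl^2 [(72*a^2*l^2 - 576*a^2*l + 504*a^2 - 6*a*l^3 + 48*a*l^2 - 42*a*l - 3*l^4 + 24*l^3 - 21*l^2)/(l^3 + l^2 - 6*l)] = 12*(12*a^2*l^6 - 288*a^2*l^5 + 432*a^2*l^4 + 72*a^2*l^3 - 1260*a^2*l^2 - 1512*a^2*l + 3024*a^2 + 9*a*l^6 - 39*a*l^5 + 123*a*l^4 - 37*a*l^3 - 11*l^6 + 81*l^5 - 117*l^4 + 123*l^3)/(l^3*(l^6 + 3*l^5 - 15*l^4 - 35*l^3 + 90*l^2 + 108*l - 216))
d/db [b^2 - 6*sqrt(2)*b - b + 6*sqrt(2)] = 2*b - 6*sqrt(2) - 1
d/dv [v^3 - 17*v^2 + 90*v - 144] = 3*v^2 - 34*v + 90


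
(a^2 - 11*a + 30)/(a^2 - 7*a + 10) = (a - 6)/(a - 2)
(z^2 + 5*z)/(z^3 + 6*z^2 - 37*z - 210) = z/(z^2 + z - 42)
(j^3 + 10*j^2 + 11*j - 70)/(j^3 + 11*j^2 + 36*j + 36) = (j^3 + 10*j^2 + 11*j - 70)/(j^3 + 11*j^2 + 36*j + 36)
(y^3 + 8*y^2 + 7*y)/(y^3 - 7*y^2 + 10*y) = (y^2 + 8*y + 7)/(y^2 - 7*y + 10)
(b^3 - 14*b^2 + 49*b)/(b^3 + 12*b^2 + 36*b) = (b^2 - 14*b + 49)/(b^2 + 12*b + 36)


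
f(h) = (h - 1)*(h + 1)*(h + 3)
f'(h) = (h - 1)*(h + 1) + (h - 1)*(h + 3) + (h + 1)*(h + 3) = 3*h^2 + 6*h - 1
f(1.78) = 10.36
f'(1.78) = 19.19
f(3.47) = 71.43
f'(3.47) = 55.94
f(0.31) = -2.99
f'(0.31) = 1.15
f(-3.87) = -12.16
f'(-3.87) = 20.71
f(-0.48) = -1.94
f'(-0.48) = -3.19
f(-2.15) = 3.08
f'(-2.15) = -0.03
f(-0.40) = -2.18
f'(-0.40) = -2.92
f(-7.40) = -236.54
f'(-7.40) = 118.88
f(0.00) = -3.00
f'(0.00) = -1.00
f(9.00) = 960.00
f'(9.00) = 296.00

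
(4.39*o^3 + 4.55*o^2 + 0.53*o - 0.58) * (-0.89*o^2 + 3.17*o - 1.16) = -3.9071*o^5 + 9.8668*o^4 + 8.8594*o^3 - 3.0817*o^2 - 2.4534*o + 0.6728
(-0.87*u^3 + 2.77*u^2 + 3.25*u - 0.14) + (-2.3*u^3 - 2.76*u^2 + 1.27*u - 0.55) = -3.17*u^3 + 0.0100000000000002*u^2 + 4.52*u - 0.69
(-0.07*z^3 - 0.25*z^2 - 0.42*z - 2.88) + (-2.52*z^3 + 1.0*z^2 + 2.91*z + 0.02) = -2.59*z^3 + 0.75*z^2 + 2.49*z - 2.86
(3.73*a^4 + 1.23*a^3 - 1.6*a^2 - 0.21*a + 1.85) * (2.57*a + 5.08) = 9.5861*a^5 + 22.1095*a^4 + 2.1364*a^3 - 8.6677*a^2 + 3.6877*a + 9.398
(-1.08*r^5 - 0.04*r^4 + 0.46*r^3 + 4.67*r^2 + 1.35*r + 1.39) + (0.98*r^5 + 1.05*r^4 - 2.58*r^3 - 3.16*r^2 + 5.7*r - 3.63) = -0.1*r^5 + 1.01*r^4 - 2.12*r^3 + 1.51*r^2 + 7.05*r - 2.24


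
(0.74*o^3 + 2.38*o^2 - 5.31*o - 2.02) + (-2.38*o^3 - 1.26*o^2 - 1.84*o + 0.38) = -1.64*o^3 + 1.12*o^2 - 7.15*o - 1.64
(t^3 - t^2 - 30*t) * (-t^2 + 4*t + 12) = -t^5 + 5*t^4 + 38*t^3 - 132*t^2 - 360*t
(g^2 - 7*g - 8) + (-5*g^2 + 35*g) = -4*g^2 + 28*g - 8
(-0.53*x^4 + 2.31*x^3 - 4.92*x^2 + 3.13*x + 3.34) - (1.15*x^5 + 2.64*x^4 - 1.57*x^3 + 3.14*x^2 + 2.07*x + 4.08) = -1.15*x^5 - 3.17*x^4 + 3.88*x^3 - 8.06*x^2 + 1.06*x - 0.74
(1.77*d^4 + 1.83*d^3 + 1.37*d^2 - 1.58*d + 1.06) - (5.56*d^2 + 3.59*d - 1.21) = 1.77*d^4 + 1.83*d^3 - 4.19*d^2 - 5.17*d + 2.27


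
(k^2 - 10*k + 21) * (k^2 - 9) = k^4 - 10*k^3 + 12*k^2 + 90*k - 189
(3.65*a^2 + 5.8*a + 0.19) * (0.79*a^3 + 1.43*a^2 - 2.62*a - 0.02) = 2.8835*a^5 + 9.8015*a^4 - 1.1189*a^3 - 14.9973*a^2 - 0.6138*a - 0.0038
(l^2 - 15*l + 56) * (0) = 0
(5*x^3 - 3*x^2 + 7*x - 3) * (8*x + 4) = 40*x^4 - 4*x^3 + 44*x^2 + 4*x - 12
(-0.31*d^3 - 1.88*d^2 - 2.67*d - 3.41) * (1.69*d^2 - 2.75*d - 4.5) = -0.5239*d^5 - 2.3247*d^4 + 2.0527*d^3 + 10.0396*d^2 + 21.3925*d + 15.345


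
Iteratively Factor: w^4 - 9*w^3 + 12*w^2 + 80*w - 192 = (w + 3)*(w^3 - 12*w^2 + 48*w - 64) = (w - 4)*(w + 3)*(w^2 - 8*w + 16) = (w - 4)^2*(w + 3)*(w - 4)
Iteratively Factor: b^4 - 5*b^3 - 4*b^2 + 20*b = (b)*(b^3 - 5*b^2 - 4*b + 20) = b*(b + 2)*(b^2 - 7*b + 10) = b*(b - 5)*(b + 2)*(b - 2)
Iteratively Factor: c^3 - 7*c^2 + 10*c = (c - 2)*(c^2 - 5*c) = (c - 5)*(c - 2)*(c)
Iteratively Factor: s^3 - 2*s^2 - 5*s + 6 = (s + 2)*(s^2 - 4*s + 3) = (s - 3)*(s + 2)*(s - 1)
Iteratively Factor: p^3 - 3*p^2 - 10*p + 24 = (p - 4)*(p^2 + p - 6) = (p - 4)*(p - 2)*(p + 3)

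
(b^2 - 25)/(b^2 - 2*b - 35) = (b - 5)/(b - 7)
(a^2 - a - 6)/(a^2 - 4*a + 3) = (a + 2)/(a - 1)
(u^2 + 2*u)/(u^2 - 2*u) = (u + 2)/(u - 2)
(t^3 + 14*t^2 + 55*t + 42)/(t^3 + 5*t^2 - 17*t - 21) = (t + 6)/(t - 3)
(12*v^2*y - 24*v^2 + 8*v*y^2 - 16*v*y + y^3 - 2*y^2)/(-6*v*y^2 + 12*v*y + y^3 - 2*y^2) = (12*v^2 + 8*v*y + y^2)/(y*(-6*v + y))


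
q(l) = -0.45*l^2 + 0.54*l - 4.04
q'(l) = 0.54 - 0.9*l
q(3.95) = -8.93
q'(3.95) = -3.02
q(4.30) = -10.04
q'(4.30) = -3.33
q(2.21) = -5.04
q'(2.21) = -1.45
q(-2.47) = -8.12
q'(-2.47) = 2.76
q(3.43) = -7.48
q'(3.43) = -2.55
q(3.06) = -6.60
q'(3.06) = -2.21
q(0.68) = -3.88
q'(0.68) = -0.07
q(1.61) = -4.34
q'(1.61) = -0.91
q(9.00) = -35.63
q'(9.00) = -7.56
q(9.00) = -35.63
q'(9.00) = -7.56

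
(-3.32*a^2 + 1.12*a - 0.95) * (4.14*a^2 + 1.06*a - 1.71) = -13.7448*a^4 + 1.1176*a^3 + 2.9314*a^2 - 2.9222*a + 1.6245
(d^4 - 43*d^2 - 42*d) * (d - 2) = d^5 - 2*d^4 - 43*d^3 + 44*d^2 + 84*d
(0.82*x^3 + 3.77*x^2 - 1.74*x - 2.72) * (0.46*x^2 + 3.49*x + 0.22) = 0.3772*x^5 + 4.596*x^4 + 12.5373*x^3 - 6.4944*x^2 - 9.8756*x - 0.5984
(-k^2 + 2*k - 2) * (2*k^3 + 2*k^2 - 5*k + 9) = -2*k^5 + 2*k^4 + 5*k^3 - 23*k^2 + 28*k - 18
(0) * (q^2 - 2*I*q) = 0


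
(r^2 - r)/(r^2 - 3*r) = (r - 1)/(r - 3)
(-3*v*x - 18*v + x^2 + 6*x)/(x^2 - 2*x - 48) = (-3*v + x)/(x - 8)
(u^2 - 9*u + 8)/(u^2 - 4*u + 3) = (u - 8)/(u - 3)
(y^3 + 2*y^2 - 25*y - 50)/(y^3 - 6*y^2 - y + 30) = (y + 5)/(y - 3)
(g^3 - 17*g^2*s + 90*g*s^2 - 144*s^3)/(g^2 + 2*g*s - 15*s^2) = (g^2 - 14*g*s + 48*s^2)/(g + 5*s)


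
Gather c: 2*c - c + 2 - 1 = c + 1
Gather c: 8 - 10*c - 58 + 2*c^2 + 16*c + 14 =2*c^2 + 6*c - 36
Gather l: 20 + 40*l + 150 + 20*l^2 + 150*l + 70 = 20*l^2 + 190*l + 240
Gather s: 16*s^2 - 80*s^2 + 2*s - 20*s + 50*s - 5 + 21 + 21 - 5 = -64*s^2 + 32*s + 32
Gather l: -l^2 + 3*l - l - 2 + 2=-l^2 + 2*l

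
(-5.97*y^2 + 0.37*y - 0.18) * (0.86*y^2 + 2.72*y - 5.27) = -5.1342*y^4 - 15.9202*y^3 + 32.3135*y^2 - 2.4395*y + 0.9486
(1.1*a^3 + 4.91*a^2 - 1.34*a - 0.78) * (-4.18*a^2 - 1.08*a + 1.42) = -4.598*a^5 - 21.7118*a^4 + 1.8604*a^3 + 11.6798*a^2 - 1.0604*a - 1.1076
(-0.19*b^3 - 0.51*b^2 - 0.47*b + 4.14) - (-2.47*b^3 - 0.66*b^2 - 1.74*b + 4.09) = 2.28*b^3 + 0.15*b^2 + 1.27*b + 0.0499999999999998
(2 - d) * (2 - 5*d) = 5*d^2 - 12*d + 4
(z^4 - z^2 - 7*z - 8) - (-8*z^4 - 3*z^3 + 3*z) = 9*z^4 + 3*z^3 - z^2 - 10*z - 8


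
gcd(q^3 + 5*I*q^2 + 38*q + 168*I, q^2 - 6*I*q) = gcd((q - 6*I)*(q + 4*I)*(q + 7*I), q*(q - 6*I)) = q - 6*I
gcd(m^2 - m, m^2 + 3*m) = m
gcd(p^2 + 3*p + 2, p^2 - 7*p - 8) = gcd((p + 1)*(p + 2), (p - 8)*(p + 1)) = p + 1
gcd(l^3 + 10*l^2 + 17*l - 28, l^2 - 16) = l + 4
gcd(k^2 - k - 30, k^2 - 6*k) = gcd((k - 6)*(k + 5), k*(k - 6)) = k - 6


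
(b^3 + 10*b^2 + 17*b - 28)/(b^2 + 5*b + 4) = (b^2 + 6*b - 7)/(b + 1)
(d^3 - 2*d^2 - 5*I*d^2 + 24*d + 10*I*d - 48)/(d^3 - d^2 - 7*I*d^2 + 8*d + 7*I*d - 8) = (d^2 + d*(-2 + 3*I) - 6*I)/(d^2 + d*(-1 + I) - I)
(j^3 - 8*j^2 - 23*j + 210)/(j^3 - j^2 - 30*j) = (j - 7)/j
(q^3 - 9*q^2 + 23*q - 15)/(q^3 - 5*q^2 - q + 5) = (q - 3)/(q + 1)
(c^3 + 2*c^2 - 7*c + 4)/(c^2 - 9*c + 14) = (c^3 + 2*c^2 - 7*c + 4)/(c^2 - 9*c + 14)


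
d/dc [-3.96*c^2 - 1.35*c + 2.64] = -7.92*c - 1.35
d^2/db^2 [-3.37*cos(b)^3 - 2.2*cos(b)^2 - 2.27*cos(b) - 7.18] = 4.7975*cos(b) + 4.4*cos(2*b) + 7.5825*cos(3*b)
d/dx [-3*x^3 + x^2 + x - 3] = -9*x^2 + 2*x + 1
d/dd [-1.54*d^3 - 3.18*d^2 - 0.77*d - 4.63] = -4.62*d^2 - 6.36*d - 0.77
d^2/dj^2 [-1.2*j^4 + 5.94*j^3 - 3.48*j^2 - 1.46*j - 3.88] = -14.4*j^2 + 35.64*j - 6.96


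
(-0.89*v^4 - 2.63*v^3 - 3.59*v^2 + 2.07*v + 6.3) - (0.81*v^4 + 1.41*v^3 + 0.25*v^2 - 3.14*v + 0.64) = -1.7*v^4 - 4.04*v^3 - 3.84*v^2 + 5.21*v + 5.66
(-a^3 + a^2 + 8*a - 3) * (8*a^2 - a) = -8*a^5 + 9*a^4 + 63*a^3 - 32*a^2 + 3*a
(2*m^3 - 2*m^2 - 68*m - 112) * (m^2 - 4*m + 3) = 2*m^5 - 10*m^4 - 54*m^3 + 154*m^2 + 244*m - 336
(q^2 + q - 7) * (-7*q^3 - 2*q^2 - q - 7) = -7*q^5 - 9*q^4 + 46*q^3 + 6*q^2 + 49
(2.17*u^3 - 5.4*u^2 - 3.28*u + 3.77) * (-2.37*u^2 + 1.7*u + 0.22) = -5.1429*u^5 + 16.487*u^4 - 0.929*u^3 - 15.6989*u^2 + 5.6874*u + 0.8294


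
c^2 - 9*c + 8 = (c - 8)*(c - 1)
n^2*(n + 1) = n^3 + n^2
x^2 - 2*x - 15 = (x - 5)*(x + 3)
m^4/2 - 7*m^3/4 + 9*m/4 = m*(m/2 + 1/2)*(m - 3)*(m - 3/2)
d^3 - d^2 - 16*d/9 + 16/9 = (d - 4/3)*(d - 1)*(d + 4/3)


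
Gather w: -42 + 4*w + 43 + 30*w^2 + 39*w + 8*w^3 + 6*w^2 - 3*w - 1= 8*w^3 + 36*w^2 + 40*w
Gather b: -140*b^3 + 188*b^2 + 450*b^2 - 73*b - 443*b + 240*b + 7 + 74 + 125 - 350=-140*b^3 + 638*b^2 - 276*b - 144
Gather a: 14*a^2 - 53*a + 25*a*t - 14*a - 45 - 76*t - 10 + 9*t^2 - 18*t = 14*a^2 + a*(25*t - 67) + 9*t^2 - 94*t - 55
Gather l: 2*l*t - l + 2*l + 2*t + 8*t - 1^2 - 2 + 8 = l*(2*t + 1) + 10*t + 5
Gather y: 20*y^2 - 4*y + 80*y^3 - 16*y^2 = 80*y^3 + 4*y^2 - 4*y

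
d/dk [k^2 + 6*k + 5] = 2*k + 6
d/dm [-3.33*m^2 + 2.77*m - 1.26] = 2.77 - 6.66*m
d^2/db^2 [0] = 0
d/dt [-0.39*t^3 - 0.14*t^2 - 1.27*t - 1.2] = -1.17*t^2 - 0.28*t - 1.27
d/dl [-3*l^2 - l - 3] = -6*l - 1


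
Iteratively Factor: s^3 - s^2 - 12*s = (s - 4)*(s^2 + 3*s) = s*(s - 4)*(s + 3)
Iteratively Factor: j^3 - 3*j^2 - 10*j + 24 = (j + 3)*(j^2 - 6*j + 8) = (j - 2)*(j + 3)*(j - 4)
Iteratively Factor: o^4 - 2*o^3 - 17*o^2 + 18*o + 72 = (o + 3)*(o^3 - 5*o^2 - 2*o + 24) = (o - 4)*(o + 3)*(o^2 - o - 6) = (o - 4)*(o - 3)*(o + 3)*(o + 2)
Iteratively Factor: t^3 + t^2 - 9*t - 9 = (t + 1)*(t^2 - 9) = (t + 1)*(t + 3)*(t - 3)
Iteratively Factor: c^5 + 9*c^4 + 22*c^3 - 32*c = (c)*(c^4 + 9*c^3 + 22*c^2 - 32) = c*(c + 4)*(c^3 + 5*c^2 + 2*c - 8) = c*(c + 2)*(c + 4)*(c^2 + 3*c - 4) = c*(c - 1)*(c + 2)*(c + 4)*(c + 4)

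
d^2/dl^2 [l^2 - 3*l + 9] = 2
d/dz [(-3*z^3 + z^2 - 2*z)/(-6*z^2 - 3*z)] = (6*z^2 + 6*z - 5)/(3*(4*z^2 + 4*z + 1))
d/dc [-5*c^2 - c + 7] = -10*c - 1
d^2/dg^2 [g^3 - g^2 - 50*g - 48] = 6*g - 2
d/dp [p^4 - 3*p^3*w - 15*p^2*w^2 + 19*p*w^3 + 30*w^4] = 4*p^3 - 9*p^2*w - 30*p*w^2 + 19*w^3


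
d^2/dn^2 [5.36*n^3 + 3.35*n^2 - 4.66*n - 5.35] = 32.16*n + 6.7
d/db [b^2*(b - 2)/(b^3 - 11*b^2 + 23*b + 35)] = b*(-9*b^3 + 46*b^2 + 59*b - 140)/(b^6 - 22*b^5 + 167*b^4 - 436*b^3 - 241*b^2 + 1610*b + 1225)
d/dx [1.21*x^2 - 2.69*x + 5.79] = 2.42*x - 2.69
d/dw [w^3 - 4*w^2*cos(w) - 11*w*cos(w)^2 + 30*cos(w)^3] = 4*w^2*sin(w) + 3*w^2 + 11*w*sin(2*w) - 8*w*cos(w) - 90*sin(w)*cos(w)^2 - 11*cos(w)^2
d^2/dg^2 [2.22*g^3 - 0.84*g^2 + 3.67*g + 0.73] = 13.32*g - 1.68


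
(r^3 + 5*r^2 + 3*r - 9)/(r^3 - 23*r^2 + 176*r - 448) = (r^3 + 5*r^2 + 3*r - 9)/(r^3 - 23*r^2 + 176*r - 448)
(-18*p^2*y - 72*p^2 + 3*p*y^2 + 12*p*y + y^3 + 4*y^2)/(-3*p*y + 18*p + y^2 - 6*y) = (6*p*y + 24*p + y^2 + 4*y)/(y - 6)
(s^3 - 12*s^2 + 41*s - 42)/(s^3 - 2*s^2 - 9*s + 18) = (s - 7)/(s + 3)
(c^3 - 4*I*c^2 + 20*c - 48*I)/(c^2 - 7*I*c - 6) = (c^2 + 2*I*c + 8)/(c - I)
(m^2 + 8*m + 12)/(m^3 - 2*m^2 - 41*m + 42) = (m + 2)/(m^2 - 8*m + 7)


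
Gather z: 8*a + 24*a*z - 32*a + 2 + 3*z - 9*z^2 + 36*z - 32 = -24*a - 9*z^2 + z*(24*a + 39) - 30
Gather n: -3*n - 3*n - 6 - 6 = -6*n - 12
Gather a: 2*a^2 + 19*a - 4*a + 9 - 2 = 2*a^2 + 15*a + 7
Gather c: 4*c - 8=4*c - 8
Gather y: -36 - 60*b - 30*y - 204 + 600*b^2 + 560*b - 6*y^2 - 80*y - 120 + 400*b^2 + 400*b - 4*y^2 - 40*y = 1000*b^2 + 900*b - 10*y^2 - 150*y - 360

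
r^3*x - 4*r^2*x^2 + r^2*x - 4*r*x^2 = r*(r - 4*x)*(r*x + x)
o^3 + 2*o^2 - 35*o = o*(o - 5)*(o + 7)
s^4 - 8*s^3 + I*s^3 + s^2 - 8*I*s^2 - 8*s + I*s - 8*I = (s - 8)*(s + I)*(-I*s + 1)*(I*s + 1)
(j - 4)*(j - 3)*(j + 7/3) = j^3 - 14*j^2/3 - 13*j/3 + 28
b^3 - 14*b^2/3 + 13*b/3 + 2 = (b - 3)*(b - 2)*(b + 1/3)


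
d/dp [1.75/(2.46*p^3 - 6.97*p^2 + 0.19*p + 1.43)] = (-12.915*p^2 + 24.395*p - 0.3325)/(2.46*p^3 - 6.97*p^2 + 0.19*p + 1.43)^2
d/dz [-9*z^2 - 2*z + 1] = -18*z - 2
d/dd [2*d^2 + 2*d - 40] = 4*d + 2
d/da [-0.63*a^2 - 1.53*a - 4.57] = -1.26*a - 1.53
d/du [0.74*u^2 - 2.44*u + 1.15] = 1.48*u - 2.44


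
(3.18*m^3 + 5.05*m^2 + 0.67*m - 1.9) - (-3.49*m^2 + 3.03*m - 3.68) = 3.18*m^3 + 8.54*m^2 - 2.36*m + 1.78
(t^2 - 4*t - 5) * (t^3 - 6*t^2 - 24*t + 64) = t^5 - 10*t^4 - 5*t^3 + 190*t^2 - 136*t - 320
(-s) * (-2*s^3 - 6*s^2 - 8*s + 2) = 2*s^4 + 6*s^3 + 8*s^2 - 2*s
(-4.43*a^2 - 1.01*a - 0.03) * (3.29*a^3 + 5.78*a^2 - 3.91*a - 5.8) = -14.5747*a^5 - 28.9283*a^4 + 11.3848*a^3 + 29.4697*a^2 + 5.9753*a + 0.174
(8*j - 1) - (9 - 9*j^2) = 9*j^2 + 8*j - 10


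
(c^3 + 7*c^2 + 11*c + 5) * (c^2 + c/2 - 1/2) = c^5 + 15*c^4/2 + 14*c^3 + 7*c^2 - 3*c - 5/2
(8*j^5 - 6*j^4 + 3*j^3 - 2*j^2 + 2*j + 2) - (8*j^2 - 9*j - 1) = 8*j^5 - 6*j^4 + 3*j^3 - 10*j^2 + 11*j + 3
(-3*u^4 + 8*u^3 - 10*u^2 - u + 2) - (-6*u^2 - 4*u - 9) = -3*u^4 + 8*u^3 - 4*u^2 + 3*u + 11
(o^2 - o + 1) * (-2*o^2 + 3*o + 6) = -2*o^4 + 5*o^3 + o^2 - 3*o + 6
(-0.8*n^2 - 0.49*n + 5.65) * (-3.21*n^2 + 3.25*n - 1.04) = 2.568*n^4 - 1.0271*n^3 - 18.897*n^2 + 18.8721*n - 5.876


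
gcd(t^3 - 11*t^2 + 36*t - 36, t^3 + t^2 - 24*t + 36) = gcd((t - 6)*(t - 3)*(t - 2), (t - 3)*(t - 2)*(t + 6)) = t^2 - 5*t + 6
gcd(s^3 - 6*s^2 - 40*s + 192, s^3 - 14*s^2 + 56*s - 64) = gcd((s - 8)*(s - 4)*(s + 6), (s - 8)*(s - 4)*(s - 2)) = s^2 - 12*s + 32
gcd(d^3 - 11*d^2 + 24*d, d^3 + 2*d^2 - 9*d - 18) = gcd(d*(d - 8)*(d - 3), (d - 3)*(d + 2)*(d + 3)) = d - 3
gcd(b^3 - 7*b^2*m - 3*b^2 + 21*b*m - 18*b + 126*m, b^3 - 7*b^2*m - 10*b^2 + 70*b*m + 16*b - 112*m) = b - 7*m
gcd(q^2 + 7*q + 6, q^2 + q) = q + 1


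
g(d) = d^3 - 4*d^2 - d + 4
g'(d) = 3*d^2 - 8*d - 1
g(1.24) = -1.48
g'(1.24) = -6.31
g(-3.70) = -97.71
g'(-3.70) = 69.67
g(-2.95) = -53.53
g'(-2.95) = 48.71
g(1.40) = -2.50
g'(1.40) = -6.32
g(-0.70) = 2.40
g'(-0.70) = 6.07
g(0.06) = 3.93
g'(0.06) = -1.47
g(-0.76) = 2.01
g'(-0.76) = 6.81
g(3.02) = -7.96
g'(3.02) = 2.20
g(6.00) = 70.00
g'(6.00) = 59.00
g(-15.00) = -4256.00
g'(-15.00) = 794.00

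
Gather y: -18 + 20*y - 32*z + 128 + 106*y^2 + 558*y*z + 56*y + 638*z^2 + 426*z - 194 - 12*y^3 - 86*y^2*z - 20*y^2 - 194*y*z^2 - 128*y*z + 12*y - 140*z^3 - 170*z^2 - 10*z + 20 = -12*y^3 + y^2*(86 - 86*z) + y*(-194*z^2 + 430*z + 88) - 140*z^3 + 468*z^2 + 384*z - 64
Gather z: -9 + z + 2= z - 7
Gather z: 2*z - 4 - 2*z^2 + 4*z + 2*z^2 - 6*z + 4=0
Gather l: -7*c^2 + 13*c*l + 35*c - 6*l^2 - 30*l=-7*c^2 + 35*c - 6*l^2 + l*(13*c - 30)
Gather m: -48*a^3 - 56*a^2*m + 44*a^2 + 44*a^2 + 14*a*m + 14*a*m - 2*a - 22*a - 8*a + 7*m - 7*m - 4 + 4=-48*a^3 + 88*a^2 - 32*a + m*(-56*a^2 + 28*a)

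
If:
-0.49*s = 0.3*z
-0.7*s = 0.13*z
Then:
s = 0.00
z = 0.00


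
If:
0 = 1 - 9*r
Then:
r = 1/9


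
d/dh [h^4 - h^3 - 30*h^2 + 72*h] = 4*h^3 - 3*h^2 - 60*h + 72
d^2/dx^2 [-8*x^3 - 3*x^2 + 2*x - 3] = -48*x - 6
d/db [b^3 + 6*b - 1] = 3*b^2 + 6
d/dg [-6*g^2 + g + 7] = 1 - 12*g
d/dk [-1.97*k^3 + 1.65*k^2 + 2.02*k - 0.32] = -5.91*k^2 + 3.3*k + 2.02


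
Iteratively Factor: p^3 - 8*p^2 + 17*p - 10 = (p - 1)*(p^2 - 7*p + 10) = (p - 2)*(p - 1)*(p - 5)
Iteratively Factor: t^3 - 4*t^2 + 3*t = (t - 3)*(t^2 - t) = (t - 3)*(t - 1)*(t)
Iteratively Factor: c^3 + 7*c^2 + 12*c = (c + 3)*(c^2 + 4*c) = c*(c + 3)*(c + 4)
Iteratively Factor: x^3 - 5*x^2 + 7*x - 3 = (x - 1)*(x^2 - 4*x + 3) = (x - 3)*(x - 1)*(x - 1)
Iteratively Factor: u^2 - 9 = (u - 3)*(u + 3)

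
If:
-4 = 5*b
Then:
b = -4/5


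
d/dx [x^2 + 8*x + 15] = 2*x + 8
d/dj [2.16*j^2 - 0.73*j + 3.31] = 4.32*j - 0.73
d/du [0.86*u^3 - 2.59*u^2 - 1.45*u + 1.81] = 2.58*u^2 - 5.18*u - 1.45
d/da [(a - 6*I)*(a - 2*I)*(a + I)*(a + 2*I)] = 4*a^3 - 15*I*a^2 + 20*a - 20*I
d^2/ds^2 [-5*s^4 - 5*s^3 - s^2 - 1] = -60*s^2 - 30*s - 2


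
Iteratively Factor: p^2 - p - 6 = (p + 2)*(p - 3)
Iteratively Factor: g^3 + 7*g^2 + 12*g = (g)*(g^2 + 7*g + 12) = g*(g + 3)*(g + 4)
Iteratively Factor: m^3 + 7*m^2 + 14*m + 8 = (m + 2)*(m^2 + 5*m + 4) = (m + 1)*(m + 2)*(m + 4)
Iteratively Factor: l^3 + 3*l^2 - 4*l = (l + 4)*(l^2 - l) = l*(l + 4)*(l - 1)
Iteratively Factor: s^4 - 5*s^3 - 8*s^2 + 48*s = (s)*(s^3 - 5*s^2 - 8*s + 48) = s*(s + 3)*(s^2 - 8*s + 16) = s*(s - 4)*(s + 3)*(s - 4)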